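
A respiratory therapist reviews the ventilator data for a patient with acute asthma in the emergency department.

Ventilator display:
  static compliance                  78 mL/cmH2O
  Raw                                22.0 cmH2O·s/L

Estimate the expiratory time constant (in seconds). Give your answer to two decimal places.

τ = R × C = 22.0 × 78 mL/cmH2O = 22.0 × 0.078 L/cmH2O = 1.716 s.

1.72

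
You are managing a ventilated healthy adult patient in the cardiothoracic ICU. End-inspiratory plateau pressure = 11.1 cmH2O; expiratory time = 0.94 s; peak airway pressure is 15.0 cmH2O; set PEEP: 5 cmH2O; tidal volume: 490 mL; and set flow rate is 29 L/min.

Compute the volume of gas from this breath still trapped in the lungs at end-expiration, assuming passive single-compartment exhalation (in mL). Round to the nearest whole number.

Flow: 29 L/min ÷ 60 = 0.4833 L/s.
R = (PIP − Pplat)/V̇ = (15.0 − 11.1) / 0.4833 = 3.9/0.4833 = 8.07 cmH2O·s/L.
C = Vt/(Pplat − PEEP) = 490.0 / (11.1 − 5) = 490.0/6.1 = 80.328 mL/cmH2O.
τ = R × C = 8.07 × 0.08033 L/cmH2O = 0.6483 s.
Fraction remaining = e^(−Te/τ) = e^(−0.94/0.6483) = 0.2346.
Trapped volume = 490.0 × 0.2346 = 114.95 mL.

115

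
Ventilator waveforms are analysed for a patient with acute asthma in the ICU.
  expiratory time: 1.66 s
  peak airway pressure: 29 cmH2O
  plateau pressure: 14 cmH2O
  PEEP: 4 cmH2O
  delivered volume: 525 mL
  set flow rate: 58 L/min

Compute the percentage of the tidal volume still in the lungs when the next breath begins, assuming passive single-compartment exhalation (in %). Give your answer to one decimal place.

13.0

Flow: 58 L/min ÷ 60 = 0.9667 L/s.
R = (PIP − Pplat)/V̇ = (29 − 14) / 0.9667 = 15.0/0.9667 = 15.517 cmH2O·s/L.
C = Vt/(Pplat − PEEP) = 525.0 / (14 − 4) = 525.0/10.0 = 52.5 mL/cmH2O.
τ = R × C = 15.517 × 0.0525 L/cmH2O = 0.8146 s.
Fraction remaining at end-expiration = e^(−Te/τ) = e^(−1.66/0.8146) = 0.1303 → 13.03%.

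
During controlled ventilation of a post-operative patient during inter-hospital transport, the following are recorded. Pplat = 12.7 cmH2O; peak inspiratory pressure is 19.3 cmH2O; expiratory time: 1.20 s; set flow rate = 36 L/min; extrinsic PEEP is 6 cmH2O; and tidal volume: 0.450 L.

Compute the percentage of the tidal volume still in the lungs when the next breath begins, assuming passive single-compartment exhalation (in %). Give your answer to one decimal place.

19.7

Flow: 36 L/min ÷ 60 = 0.6 L/s.
R = (PIP − Pplat)/V̇ = (19.3 − 12.7) / 0.6 = 6.6/0.6 = 11.0 cmH2O·s/L.
C = Vt/(Pplat − PEEP) = 450.0 / (12.7 − 6) = 450.0/6.7 = 67.164 mL/cmH2O.
τ = R × C = 11.0 × 0.06716 L/cmH2O = 0.7388 s.
Fraction remaining at end-expiration = e^(−Te/τ) = e^(−1.20/0.7388) = 0.1971 → 19.71%.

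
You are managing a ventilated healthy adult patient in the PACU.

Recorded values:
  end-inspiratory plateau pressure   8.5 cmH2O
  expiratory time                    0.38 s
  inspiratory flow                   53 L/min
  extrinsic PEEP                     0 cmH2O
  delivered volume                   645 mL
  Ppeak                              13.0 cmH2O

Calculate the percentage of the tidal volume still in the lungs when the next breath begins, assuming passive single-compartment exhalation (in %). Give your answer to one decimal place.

Flow: 53 L/min ÷ 60 = 0.8833 L/s.
R = (PIP − Pplat)/V̇ = (13.0 − 8.5) / 0.8833 = 4.5/0.8833 = 5.095 cmH2O·s/L.
C = Vt/(Pplat − PEEP) = 645.0 / (8.5 − 0) = 645.0/8.5 = 75.882 mL/cmH2O.
τ = R × C = 5.095 × 0.07588 L/cmH2O = 0.3866 s.
Fraction remaining at end-expiration = e^(−Te/τ) = e^(−0.38/0.3866) = 0.3742 → 37.42%.

37.4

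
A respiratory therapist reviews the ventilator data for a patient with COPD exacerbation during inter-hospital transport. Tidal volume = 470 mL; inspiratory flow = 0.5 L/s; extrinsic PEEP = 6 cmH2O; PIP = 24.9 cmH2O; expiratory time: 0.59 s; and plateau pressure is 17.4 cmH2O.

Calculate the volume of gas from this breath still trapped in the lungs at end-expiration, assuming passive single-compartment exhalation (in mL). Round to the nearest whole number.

R = (PIP − Pplat)/V̇ = (24.9 − 17.4) / 0.5 = 7.5/0.5 = 15.0 cmH2O·s/L.
C = Vt/(Pplat − PEEP) = 470.0 / (17.4 − 6) = 470.0/11.4 = 41.228 mL/cmH2O.
τ = R × C = 15.0 × 0.04123 L/cmH2O = 0.6185 s.
Fraction remaining = e^(−Te/τ) = e^(−0.59/0.6185) = 0.3852.
Trapped volume = 470.0 × 0.3852 = 181.04 mL.

181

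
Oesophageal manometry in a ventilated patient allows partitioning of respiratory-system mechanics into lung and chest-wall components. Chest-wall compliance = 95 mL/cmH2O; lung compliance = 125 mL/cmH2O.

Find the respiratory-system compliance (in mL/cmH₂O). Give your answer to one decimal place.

Lung and chest wall are elastances in series: 1/Crs = 1/CL + 1/Ccw.
1/Crs = 1/125 + 1/95 = 0.01853.
Crs = 53.967 mL/cmH2O.

54.0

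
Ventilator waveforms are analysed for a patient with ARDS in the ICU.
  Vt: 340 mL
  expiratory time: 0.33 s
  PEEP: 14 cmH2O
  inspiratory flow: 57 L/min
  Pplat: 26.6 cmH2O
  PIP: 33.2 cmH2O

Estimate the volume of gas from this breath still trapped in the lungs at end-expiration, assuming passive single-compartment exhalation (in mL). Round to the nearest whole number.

58

Flow: 57 L/min ÷ 60 = 0.95 L/s.
R = (PIP − Pplat)/V̇ = (33.2 − 26.6) / 0.95 = 6.6/0.95 = 6.947 cmH2O·s/L.
C = Vt/(Pplat − PEEP) = 340.0 / (26.6 − 14) = 340.0/12.6 = 26.984 mL/cmH2O.
τ = R × C = 6.947 × 0.02698 L/cmH2O = 0.1874 s.
Fraction remaining = e^(−Te/τ) = e^(−0.33/0.1874) = 0.1719.
Trapped volume = 340.0 × 0.1719 = 58.446 mL.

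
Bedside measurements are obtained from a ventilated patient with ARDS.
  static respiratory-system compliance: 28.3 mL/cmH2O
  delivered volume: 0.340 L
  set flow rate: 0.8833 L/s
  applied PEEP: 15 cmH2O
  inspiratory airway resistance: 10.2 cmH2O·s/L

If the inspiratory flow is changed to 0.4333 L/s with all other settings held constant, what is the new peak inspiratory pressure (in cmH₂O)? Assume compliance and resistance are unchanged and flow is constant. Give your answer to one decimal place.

31.4

PIP = Vt/C + R·V̇ + PEEP (constant-flow equation of motion).
Only the resistive term changes: ΔPIP = R × ΔV̇ = 10.2 × (0.4333 − 0.8833) = 10.2 × -0.45 = -4.59 cmH2O.
Original PIP = 340/28.3 + 10.2×0.8833 + 15 = 36.024 cmH2O; new PIP = 36.024 + (-4.59) = 31.434 cmH2O.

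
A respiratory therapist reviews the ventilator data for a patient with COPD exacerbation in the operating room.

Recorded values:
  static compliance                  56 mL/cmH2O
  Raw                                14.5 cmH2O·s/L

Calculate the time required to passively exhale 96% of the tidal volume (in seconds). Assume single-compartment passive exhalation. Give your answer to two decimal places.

2.61

τ = R × C = 14.5 × 56 mL/cmH2O = 14.5 × 0.056 L/cmH2O = 0.812 s.
Exhaled fraction f = 1 − e^(−t/τ) → t = −τ·ln(1 − f) = −0.812·ln(0.04) = 2.614 s.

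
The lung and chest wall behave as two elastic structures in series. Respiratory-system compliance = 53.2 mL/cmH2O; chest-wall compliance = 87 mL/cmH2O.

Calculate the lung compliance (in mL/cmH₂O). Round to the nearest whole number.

137

1/CL = 1/Crs − 1/Ccw.
1/CL = 1/53.2 − 1/87 = 0.007303.
CL = 136.93 mL/cmH2O.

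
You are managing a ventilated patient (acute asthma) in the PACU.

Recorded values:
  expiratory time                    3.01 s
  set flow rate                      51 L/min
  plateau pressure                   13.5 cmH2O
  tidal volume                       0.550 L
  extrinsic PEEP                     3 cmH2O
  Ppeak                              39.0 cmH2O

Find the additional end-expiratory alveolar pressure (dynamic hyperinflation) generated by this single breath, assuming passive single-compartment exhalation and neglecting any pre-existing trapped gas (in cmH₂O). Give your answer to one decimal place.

Flow: 51 L/min ÷ 60 = 0.85 L/s.
R = (PIP − Pplat)/V̇ = (39.0 − 13.5) / 0.85 = 25.5/0.85 = 30.0 cmH2O·s/L.
C = Vt/(Pplat − PEEP) = 550.0 / (13.5 − 3) = 550.0/10.5 = 52.381 mL/cmH2O.
τ = R × C = 30.0 × 0.05238 L/cmH2O = 1.571 s.
Fraction remaining = e^(−Te/τ) = e^(−3.01/1.571) = 0.1472; trapped volume = 550.0 × 0.1472 = 80.96 mL.
Additional alveolar pressure from trapping ≈ V_trapped / C = 80.96 / 52.381 = 1.546 cmH2O.

1.5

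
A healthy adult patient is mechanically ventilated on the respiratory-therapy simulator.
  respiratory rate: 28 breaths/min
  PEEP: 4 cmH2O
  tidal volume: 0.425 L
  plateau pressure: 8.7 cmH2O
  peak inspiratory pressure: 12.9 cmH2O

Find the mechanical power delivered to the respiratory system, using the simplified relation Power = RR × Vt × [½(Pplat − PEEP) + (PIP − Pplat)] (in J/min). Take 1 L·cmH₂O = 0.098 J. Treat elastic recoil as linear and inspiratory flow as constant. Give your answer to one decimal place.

7.6

Per-breath work = Vt × [½(Pplat−PEEP) + (PIP−Pplat)] = 0.425 × [0.5×4.7 + 4.2] = 0.425 × 6.55 = 2.784 L·cmH2O.
Power = 28 × 2.784 = 77.952 L·cmH2O/min.
× 0.098 J/(L·cmH2O) → 7.639 J/min.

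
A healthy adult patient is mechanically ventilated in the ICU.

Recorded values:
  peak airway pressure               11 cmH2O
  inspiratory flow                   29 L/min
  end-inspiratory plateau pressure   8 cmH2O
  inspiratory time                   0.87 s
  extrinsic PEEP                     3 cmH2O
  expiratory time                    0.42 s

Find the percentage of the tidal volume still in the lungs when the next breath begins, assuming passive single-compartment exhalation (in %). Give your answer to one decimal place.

Flow: 29 L/min ÷ 60 = 0.4833 L/s.
Vt = flow × Ti = 0.4833 L/s × 0.87 s × 1000 mL/L = 420.47 mL.
R = (PIP − Pplat)/V̇ = (11 − 8) / 0.4833 = 3.0/0.4833 = 6.207 cmH2O·s/L.
C = Vt/(Pplat − PEEP) = 420.47 / (8 − 3) = 420.47/5.0 = 84.094 mL/cmH2O.
τ = R × C = 6.207 × 0.08409 L/cmH2O = 0.5219 s.
Fraction remaining at end-expiration = e^(−Te/τ) = e^(−0.42/0.5219) = 0.4472 → 44.72%.

44.7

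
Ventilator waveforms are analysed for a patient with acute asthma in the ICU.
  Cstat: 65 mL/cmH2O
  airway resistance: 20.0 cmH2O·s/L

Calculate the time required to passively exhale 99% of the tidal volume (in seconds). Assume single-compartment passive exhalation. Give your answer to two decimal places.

τ = R × C = 20.0 × 65 mL/cmH2O = 20.0 × 0.065 L/cmH2O = 1.3 s.
Exhaled fraction f = 1 − e^(−t/τ) → t = −τ·ln(1 − f) = −1.3·ln(0.01) = 5.987 s.

5.99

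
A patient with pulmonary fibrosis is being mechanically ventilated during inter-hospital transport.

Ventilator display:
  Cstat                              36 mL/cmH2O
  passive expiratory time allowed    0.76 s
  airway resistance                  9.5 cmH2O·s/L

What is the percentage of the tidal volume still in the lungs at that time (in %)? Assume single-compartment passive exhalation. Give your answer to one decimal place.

10.8

τ = R × C = 9.5 × 36 mL/cmH2O = 9.5 × 0.036 L/cmH2O = 0.342 s.
Passive exhalation: V(t)/V₀ = e^(−t/τ) = e^(−0.76/0.342) = 0.1084.
Fraction remaining = 0.1084 → 10.84%.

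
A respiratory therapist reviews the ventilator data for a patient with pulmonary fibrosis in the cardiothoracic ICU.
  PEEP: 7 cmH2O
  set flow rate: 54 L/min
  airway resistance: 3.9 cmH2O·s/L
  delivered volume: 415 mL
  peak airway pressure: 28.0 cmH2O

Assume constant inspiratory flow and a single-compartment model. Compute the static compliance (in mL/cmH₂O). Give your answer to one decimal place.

23.7

Flow: 54 L/min ÷ 60 = 0.9 L/s.
Equation of motion (constant flow): PIP = Vt/C + R·V̇ + PEEP.
Vt/C = PIP − R·V̇ − PEEP = 28.0 − 3.9×0.9 − 7 = 28.0 − 3.51 − 7 = 17.49 cmH2O.
C = Vt / 17.49 = 415 / 17.49 = 23.728 mL/cmH2O.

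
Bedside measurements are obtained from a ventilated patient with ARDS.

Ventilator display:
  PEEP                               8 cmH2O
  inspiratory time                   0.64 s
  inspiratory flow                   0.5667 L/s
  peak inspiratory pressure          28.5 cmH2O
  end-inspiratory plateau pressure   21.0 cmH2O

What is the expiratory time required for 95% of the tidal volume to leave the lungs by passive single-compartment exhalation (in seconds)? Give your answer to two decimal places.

Vt = flow × Ti = 0.5667 L/s × 0.64 s × 1000 mL/L = 362.69 mL.
R = (PIP − Pplat)/V̇ = (28.5 − 21.0) / 0.5667 = 7.5/0.5667 = 13.235 cmH2O·s/L.
C = Vt/(Pplat − PEEP) = 362.69 / (21.0 − 8) = 362.69/13.0 = 27.899 mL/cmH2O.
τ = R × C = 13.235 × 0.0279 L/cmH2O = 0.3693 s.
t = −τ·ln(1 − 0.95) = −0.3693·ln(0.05) = 1.106 s.

1.11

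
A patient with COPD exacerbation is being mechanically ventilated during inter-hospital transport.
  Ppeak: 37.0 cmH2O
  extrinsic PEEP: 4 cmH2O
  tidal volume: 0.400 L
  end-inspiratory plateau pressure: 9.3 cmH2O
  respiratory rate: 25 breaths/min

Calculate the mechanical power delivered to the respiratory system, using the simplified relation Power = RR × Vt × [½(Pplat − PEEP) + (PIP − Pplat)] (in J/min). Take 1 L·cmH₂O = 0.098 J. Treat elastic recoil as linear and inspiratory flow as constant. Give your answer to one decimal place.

Per-breath work = Vt × [½(Pplat−PEEP) + (PIP−Pplat)] = 0.400 × [0.5×5.3 + 27.7] = 0.400 × 30.35 = 12.14 L·cmH2O.
Power = 25 × 12.14 = 303.5 L·cmH2O/min.
× 0.098 J/(L·cmH2O) → 29.743 J/min.

29.7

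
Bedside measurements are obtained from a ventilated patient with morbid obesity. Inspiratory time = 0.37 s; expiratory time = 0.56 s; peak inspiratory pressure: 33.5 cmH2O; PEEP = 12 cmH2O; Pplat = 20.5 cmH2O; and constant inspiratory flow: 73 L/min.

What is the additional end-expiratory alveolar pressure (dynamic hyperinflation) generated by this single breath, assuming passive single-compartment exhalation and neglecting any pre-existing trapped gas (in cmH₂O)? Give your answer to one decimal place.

3.2

Flow: 73 L/min ÷ 60 = 1.2167 L/s.
Vt = flow × Ti = 1.2167 L/s × 0.37 s × 1000 mL/L = 450.18 mL.
R = (PIP − Pplat)/V̇ = (33.5 − 20.5) / 1.2167 = 13.0/1.2167 = 10.685 cmH2O·s/L.
C = Vt/(Pplat − PEEP) = 450.18 / (20.5 − 12) = 450.18/8.5 = 52.962 mL/cmH2O.
τ = R × C = 10.685 × 0.05296 L/cmH2O = 0.5659 s.
Fraction remaining = e^(−Te/τ) = e^(−0.56/0.5659) = 0.3717; trapped volume = 450.18 × 0.3717 = 167.33 mL.
Additional alveolar pressure from trapping ≈ V_trapped / C = 167.33 / 52.962 = 3.159 cmH2O.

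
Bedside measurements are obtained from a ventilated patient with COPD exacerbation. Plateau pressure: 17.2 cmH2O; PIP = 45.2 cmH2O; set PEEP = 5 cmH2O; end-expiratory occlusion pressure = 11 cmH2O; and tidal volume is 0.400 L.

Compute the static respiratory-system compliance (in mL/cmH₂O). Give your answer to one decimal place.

End-expiratory occlusion gives total PEEP = 11 cmH2O (intrinsic PEEP = 11 − 5 = 6). Use total PEEP for the elastic gradient.
Cstat = Vt / (Pplat − PEEPtotal) = 400 / (17.2 − 11) = 400 / 6.2 = 64.516 mL/cmH2O.

64.5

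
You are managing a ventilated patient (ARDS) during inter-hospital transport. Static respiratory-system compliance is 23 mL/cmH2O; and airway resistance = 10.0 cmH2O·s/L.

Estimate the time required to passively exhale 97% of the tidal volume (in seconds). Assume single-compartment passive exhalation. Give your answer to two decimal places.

τ = R × C = 10.0 × 23 mL/cmH2O = 10.0 × 0.023 L/cmH2O = 0.23 s.
Exhaled fraction f = 1 − e^(−t/τ) → t = −τ·ln(1 − f) = −0.23·ln(0.03) = 0.8065 s.

0.81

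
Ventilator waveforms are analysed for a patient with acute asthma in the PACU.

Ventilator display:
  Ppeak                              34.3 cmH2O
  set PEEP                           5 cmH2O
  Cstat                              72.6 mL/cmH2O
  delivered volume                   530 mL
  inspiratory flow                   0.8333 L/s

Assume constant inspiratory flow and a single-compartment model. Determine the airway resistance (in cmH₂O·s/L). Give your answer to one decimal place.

26.4

Equation of motion (constant flow): PIP = Vt/C + R·V̇ + PEEP.
R·V̇ = PIP − Vt/C − PEEP = 34.3 − 530/72.6 − 5 = 34.3 − 7.3 − 5 = 22.0 cmH2O.
R = 22.0 / 0.8333 = 26.401 cmH2O·s/L.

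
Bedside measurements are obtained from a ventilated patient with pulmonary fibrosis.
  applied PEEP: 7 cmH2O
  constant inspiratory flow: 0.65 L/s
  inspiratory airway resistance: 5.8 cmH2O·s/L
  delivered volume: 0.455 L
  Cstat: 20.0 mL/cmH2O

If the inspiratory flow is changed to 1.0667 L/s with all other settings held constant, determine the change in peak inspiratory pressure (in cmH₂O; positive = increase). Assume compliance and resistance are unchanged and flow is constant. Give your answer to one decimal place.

PIP = Vt/C + R·V̇ + PEEP (constant-flow equation of motion).
Only the resistive term changes: ΔPIP = R × ΔV̇ = 5.8 × (1.0667 − 0.65) = 5.8 × 0.4167 = 2.417 cmH2O.

2.4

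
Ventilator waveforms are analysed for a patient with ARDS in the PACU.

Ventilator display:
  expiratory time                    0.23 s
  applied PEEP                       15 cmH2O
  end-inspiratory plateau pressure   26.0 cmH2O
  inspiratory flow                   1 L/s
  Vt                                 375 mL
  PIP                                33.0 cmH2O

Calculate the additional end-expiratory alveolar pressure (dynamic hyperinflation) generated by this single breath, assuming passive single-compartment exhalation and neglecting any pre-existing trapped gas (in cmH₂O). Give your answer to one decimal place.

4.2

R = (PIP − Pplat)/V̇ = (33.0 − 26.0) / 1 = 7.0/1 = 7.0 cmH2O·s/L.
C = Vt/(Pplat − PEEP) = 375.0 / (26.0 − 15) = 375.0/11.0 = 34.091 mL/cmH2O.
τ = R × C = 7.0 × 0.03409 L/cmH2O = 0.2386 s.
Fraction remaining = e^(−Te/τ) = e^(−0.23/0.2386) = 0.3814; trapped volume = 375.0 × 0.3814 = 143.03 mL.
Additional alveolar pressure from trapping ≈ V_trapped / C = 143.03 / 34.091 = 4.196 cmH2O.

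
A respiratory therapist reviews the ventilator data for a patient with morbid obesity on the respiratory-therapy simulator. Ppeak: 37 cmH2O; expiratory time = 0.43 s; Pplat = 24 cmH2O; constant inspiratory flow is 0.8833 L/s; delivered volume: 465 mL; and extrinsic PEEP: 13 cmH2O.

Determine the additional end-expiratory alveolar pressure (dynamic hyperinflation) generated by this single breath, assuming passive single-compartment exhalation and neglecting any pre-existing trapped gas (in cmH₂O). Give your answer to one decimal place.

5.5

R = (PIP − Pplat)/V̇ = (37 − 24) / 0.8833 = 13.0/0.8833 = 14.718 cmH2O·s/L.
C = Vt/(Pplat − PEEP) = 465.0 / (24 − 13) = 465.0/11.0 = 42.273 mL/cmH2O.
τ = R × C = 14.718 × 0.04227 L/cmH2O = 0.6221 s.
Fraction remaining = e^(−Te/τ) = e^(−0.43/0.6221) = 0.501; trapped volume = 465.0 × 0.501 = 232.97 mL.
Additional alveolar pressure from trapping ≈ V_trapped / C = 232.97 / 42.273 = 5.511 cmH2O.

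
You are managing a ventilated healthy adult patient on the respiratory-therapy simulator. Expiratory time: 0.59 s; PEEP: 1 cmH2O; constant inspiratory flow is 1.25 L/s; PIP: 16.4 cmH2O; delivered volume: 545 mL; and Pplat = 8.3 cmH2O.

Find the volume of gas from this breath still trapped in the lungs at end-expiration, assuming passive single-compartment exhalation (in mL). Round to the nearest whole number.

161

R = (PIP − Pplat)/V̇ = (16.4 − 8.3) / 1.25 = 8.1/1.25 = 6.48 cmH2O·s/L.
C = Vt/(Pplat − PEEP) = 545.0 / (8.3 − 1) = 545.0/7.3 = 74.658 mL/cmH2O.
τ = R × C = 6.48 × 0.07466 L/cmH2O = 0.4838 s.
Fraction remaining = e^(−Te/τ) = e^(−0.59/0.4838) = 0.2954.
Trapped volume = 545.0 × 0.2954 = 160.99 mL.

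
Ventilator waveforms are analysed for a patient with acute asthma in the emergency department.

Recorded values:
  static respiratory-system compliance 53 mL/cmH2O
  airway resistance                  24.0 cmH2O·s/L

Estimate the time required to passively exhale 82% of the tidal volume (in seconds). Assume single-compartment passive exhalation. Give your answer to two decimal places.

2.18

τ = R × C = 24.0 × 53 mL/cmH2O = 24.0 × 0.053 L/cmH2O = 1.272 s.
Exhaled fraction f = 1 − e^(−t/τ) → t = −τ·ln(1 − f) = −1.272·ln(0.18) = 2.181 s.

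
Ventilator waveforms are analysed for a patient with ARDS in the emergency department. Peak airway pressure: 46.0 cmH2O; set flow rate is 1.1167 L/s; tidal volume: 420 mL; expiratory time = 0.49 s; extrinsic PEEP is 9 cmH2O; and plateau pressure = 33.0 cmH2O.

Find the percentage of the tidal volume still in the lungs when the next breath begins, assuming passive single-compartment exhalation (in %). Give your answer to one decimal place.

R = (PIP − Pplat)/V̇ = (46.0 − 33.0) / 1.1167 = 13.0/1.1167 = 11.641 cmH2O·s/L.
C = Vt/(Pplat − PEEP) = 420.0 / (33.0 − 9) = 420.0/24.0 = 17.5 mL/cmH2O.
τ = R × C = 11.641 × 0.0175 L/cmH2O = 0.2037 s.
Fraction remaining at end-expiration = e^(−Te/τ) = e^(−0.49/0.2037) = 0.09022 → 9.022%.

9.0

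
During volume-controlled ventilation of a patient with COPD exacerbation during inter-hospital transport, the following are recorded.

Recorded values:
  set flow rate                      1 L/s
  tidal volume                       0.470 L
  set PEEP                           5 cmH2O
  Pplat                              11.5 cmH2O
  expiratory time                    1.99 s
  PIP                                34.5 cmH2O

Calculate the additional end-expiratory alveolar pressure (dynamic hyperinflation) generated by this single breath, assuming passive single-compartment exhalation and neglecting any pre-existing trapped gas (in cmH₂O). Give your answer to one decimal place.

2.0

R = (PIP − Pplat)/V̇ = (34.5 − 11.5) / 1 = 23.0/1 = 23.0 cmH2O·s/L.
C = Vt/(Pplat − PEEP) = 470.0 / (11.5 − 5) = 470.0/6.5 = 72.308 mL/cmH2O.
τ = R × C = 23.0 × 0.07231 L/cmH2O = 1.663 s.
Fraction remaining = e^(−Te/τ) = e^(−1.99/1.663) = 0.3022; trapped volume = 470.0 × 0.3022 = 142.03 mL.
Additional alveolar pressure from trapping ≈ V_trapped / C = 142.03 / 72.308 = 1.964 cmH2O.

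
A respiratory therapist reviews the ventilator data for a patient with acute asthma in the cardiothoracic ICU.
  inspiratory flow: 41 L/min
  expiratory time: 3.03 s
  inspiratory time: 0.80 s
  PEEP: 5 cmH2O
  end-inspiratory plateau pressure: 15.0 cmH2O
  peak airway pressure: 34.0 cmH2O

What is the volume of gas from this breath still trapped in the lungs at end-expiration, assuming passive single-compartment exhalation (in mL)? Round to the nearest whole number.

74

Flow: 41 L/min ÷ 60 = 0.6833 L/s.
Vt = flow × Ti = 0.6833 L/s × 0.80 s × 1000 mL/L = 546.64 mL.
R = (PIP − Pplat)/V̇ = (34.0 − 15.0) / 0.6833 = 19.0/0.6833 = 27.806 cmH2O·s/L.
C = Vt/(Pplat − PEEP) = 546.64 / (15.0 − 5) = 546.64/10.0 = 54.664 mL/cmH2O.
τ = R × C = 27.806 × 0.05466 L/cmH2O = 1.52 s.
Fraction remaining = e^(−Te/τ) = e^(−3.03/1.52) = 0.1362.
Trapped volume = 546.64 × 0.1362 = 74.452 mL.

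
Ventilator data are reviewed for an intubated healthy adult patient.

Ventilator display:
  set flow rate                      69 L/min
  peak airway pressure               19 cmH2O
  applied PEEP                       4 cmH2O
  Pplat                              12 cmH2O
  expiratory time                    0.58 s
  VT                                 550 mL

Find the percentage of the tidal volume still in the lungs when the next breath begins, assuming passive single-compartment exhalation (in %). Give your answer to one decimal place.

25.0

Flow: 69 L/min ÷ 60 = 1.15 L/s.
R = (PIP − Pplat)/V̇ = (19 − 12) / 1.15 = 7.0/1.15 = 6.087 cmH2O·s/L.
C = Vt/(Pplat − PEEP) = 550.0 / (12 − 4) = 550.0/8.0 = 68.75 mL/cmH2O.
τ = R × C = 6.087 × 0.06875 L/cmH2O = 0.4185 s.
Fraction remaining at end-expiration = e^(−Te/τ) = e^(−0.58/0.4185) = 0.2501 → 25.01%.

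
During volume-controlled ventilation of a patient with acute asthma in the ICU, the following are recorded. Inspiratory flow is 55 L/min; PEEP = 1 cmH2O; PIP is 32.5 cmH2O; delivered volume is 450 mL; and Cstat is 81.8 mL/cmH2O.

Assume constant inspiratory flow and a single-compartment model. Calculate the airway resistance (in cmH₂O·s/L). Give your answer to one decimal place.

28.4

Flow: 55 L/min ÷ 60 = 0.9167 L/s.
Equation of motion (constant flow): PIP = Vt/C + R·V̇ + PEEP.
R·V̇ = PIP − Vt/C − PEEP = 32.5 − 450/81.8 − 1 = 32.5 − 5.501 − 1 = 25.999 cmH2O.
R = 25.999 / 0.9167 = 28.362 cmH2O·s/L.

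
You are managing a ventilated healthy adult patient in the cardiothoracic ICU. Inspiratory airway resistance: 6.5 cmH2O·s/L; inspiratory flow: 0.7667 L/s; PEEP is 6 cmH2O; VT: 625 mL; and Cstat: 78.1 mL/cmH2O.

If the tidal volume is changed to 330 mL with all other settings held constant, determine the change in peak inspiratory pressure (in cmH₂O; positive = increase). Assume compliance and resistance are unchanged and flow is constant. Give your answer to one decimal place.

-3.8

PIP = Vt/C + R·V̇ + PEEP (constant-flow equation of motion).
Only the elastic term changes: ΔPIP = ΔVt / C = (330 − 625) / 78.1 = -3.777 cmH2O.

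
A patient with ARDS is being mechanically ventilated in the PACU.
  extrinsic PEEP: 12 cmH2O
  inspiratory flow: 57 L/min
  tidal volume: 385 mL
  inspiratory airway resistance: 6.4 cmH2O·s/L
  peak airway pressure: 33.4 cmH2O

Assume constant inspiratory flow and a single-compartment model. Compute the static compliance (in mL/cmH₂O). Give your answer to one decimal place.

Flow: 57 L/min ÷ 60 = 0.95 L/s.
Equation of motion (constant flow): PIP = Vt/C + R·V̇ + PEEP.
Vt/C = PIP − R·V̇ − PEEP = 33.4 − 6.4×0.95 − 12 = 33.4 − 6.08 − 12 = 15.32 cmH2O.
C = Vt / 15.32 = 385 / 15.32 = 25.131 mL/cmH2O.

25.1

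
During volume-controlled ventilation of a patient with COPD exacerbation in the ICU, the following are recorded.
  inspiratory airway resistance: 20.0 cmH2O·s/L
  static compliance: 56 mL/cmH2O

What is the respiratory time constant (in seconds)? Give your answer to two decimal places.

1.12

τ = R × C = 20.0 × 56 mL/cmH2O = 20.0 × 0.056 L/cmH2O = 1.12 s.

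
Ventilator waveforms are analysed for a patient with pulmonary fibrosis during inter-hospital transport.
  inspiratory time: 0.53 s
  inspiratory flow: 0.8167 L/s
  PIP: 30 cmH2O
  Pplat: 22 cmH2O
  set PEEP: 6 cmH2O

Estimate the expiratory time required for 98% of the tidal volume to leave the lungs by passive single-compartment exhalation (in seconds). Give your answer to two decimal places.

1.04

Vt = flow × Ti = 0.8167 L/s × 0.53 s × 1000 mL/L = 432.85 mL.
R = (PIP − Pplat)/V̇ = (30 − 22) / 0.8167 = 8.0/0.8167 = 9.796 cmH2O·s/L.
C = Vt/(Pplat − PEEP) = 432.85 / (22 − 6) = 432.85/16.0 = 27.053 mL/cmH2O.
τ = R × C = 9.796 × 0.02705 L/cmH2O = 0.265 s.
t = −τ·ln(1 − 0.98) = −0.265·ln(0.02) = 1.037 s.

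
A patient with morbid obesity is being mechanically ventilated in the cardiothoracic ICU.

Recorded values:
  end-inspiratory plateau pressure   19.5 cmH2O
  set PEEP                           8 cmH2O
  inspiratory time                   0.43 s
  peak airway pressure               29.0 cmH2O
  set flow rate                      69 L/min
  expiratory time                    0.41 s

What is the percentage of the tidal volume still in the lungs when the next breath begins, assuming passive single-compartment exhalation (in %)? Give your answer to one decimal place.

31.5

Flow: 69 L/min ÷ 60 = 1.15 L/s.
Vt = flow × Ti = 1.15 L/s × 0.43 s × 1000 mL/L = 494.5 mL.
R = (PIP − Pplat)/V̇ = (29.0 − 19.5) / 1.15 = 9.5/1.15 = 8.261 cmH2O·s/L.
C = Vt/(Pplat − PEEP) = 494.5 / (19.5 − 8) = 494.5/11.5 = 43.0 mL/cmH2O.
τ = R × C = 8.261 × 0.043 L/cmH2O = 0.3552 s.
Fraction remaining at end-expiration = e^(−Te/τ) = e^(−0.41/0.3552) = 0.3153 → 31.53%.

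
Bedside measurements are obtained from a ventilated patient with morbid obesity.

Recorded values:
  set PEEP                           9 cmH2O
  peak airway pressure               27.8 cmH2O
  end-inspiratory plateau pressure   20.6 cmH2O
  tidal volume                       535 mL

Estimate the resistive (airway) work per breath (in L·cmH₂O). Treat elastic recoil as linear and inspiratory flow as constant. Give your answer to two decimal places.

3.85

With constant inspiratory flow the resistive pressure is constant at PIP − Pplat = 27.8 − 20.6 = 7.2 cmH2O, so resistive work = 7.2 × 0.535 = 3.852 L·cmH2O.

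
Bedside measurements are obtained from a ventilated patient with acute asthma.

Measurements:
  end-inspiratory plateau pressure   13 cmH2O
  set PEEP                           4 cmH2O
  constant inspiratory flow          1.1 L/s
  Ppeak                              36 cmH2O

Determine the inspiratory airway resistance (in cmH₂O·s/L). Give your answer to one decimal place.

20.9

Raw = (PIP − Pplat) / flow = (36 − 13) / 1.1 = 23.0 / 1.1 = 20.909 cmH2O·s/L.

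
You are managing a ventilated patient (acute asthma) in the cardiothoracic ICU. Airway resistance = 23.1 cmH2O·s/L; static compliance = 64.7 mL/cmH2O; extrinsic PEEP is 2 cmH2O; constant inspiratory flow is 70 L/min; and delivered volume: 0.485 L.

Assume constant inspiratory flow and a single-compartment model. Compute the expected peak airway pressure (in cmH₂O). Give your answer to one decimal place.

36.4

Flow: 70 L/min ÷ 60 = 1.1667 L/s.
Equation of motion (constant flow): PIP = Vt/C + R·V̇ + PEEP.
PIP = 485/64.7 + 23.1×1.1667 + 2 = 7.496 + 26.951 + 2 = 36.447 cmH2O.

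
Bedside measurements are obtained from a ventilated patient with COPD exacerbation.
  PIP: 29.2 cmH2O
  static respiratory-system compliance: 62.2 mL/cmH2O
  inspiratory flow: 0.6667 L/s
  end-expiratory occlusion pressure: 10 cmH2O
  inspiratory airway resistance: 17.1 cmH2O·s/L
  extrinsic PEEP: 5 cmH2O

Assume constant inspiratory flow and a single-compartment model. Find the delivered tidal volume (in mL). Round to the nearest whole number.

Total PEEP = 10 cmH2O (set 5 + intrinsic 5); this is the baseline alveolar pressure.
Equation of motion (constant flow): PIP = Vt/C + R·V̇ + PEEP.
Vt/C = PIP − R·V̇ − PEEP = 29.2 − 11.401 − 10 = 7.799 cmH2O.
Vt = C × 7.799 = 62.2 × 7.799 = 485.1 mL.

485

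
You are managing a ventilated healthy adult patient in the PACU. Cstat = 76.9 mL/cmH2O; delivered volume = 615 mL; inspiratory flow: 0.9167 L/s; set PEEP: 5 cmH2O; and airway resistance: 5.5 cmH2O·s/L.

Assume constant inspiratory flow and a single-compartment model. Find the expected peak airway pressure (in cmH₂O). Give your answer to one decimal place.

18.0

Equation of motion (constant flow): PIP = Vt/C + R·V̇ + PEEP.
PIP = 615/76.9 + 5.5×0.9167 + 5 = 7.997 + 5.042 + 5 = 18.039 cmH2O.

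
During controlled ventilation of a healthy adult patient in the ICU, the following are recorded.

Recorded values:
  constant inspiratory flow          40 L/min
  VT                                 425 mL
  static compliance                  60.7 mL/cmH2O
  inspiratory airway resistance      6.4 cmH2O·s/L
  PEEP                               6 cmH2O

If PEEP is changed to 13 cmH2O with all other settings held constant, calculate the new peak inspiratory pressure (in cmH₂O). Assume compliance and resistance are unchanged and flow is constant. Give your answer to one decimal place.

24.3

Flow: 40 L/min ÷ 60 = 0.6667 L/s.
PIP = Vt/C + R·V̇ + PEEP (constant-flow equation of motion).
Only the baseline term changes: ΔPIP = ΔPEEP = 13 − 6 = 7.0 cmH2O.
Original PIP = 425/60.7 + 6.4×0.6667 + 6 = 17.269 cmH2O; new PIP = 17.269 + (7.0) = 24.269 cmH2O.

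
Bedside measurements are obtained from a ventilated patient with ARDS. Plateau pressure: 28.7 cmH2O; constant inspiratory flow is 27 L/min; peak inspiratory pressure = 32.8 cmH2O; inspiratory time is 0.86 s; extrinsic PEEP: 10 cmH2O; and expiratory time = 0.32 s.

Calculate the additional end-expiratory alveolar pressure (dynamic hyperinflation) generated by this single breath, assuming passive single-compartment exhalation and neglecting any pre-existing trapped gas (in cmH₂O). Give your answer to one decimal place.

3.4

Flow: 27 L/min ÷ 60 = 0.45 L/s.
Vt = flow × Ti = 0.45 L/s × 0.86 s × 1000 mL/L = 387.0 mL.
R = (PIP − Pplat)/V̇ = (32.8 − 28.7) / 0.45 = 4.1/0.45 = 9.111 cmH2O·s/L.
C = Vt/(Pplat − PEEP) = 387.0 / (28.7 − 10) = 387.0/18.7 = 20.695 mL/cmH2O.
τ = R × C = 9.111 × 0.0207 L/cmH2O = 0.1886 s.
Fraction remaining = e^(−Te/τ) = e^(−0.32/0.1886) = 0.1833; trapped volume = 387.0 × 0.1833 = 70.937 mL.
Additional alveolar pressure from trapping ≈ V_trapped / C = 70.937 / 20.695 = 3.428 cmH2O.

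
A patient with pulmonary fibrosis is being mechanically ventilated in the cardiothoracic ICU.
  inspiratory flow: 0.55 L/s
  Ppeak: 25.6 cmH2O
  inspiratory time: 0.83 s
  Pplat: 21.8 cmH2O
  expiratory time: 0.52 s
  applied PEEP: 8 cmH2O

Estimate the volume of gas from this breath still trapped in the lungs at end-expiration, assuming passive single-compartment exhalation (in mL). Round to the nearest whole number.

47

Vt = flow × Ti = 0.55 L/s × 0.83 s × 1000 mL/L = 456.5 mL.
R = (PIP − Pplat)/V̇ = (25.6 − 21.8) / 0.55 = 3.8/0.55 = 6.909 cmH2O·s/L.
C = Vt/(Pplat − PEEP) = 456.5 / (21.8 − 8) = 456.5/13.8 = 33.08 mL/cmH2O.
τ = R × C = 6.909 × 0.03308 L/cmH2O = 0.2285 s.
Fraction remaining = e^(−Te/τ) = e^(−0.52/0.2285) = 0.1027.
Trapped volume = 456.5 × 0.1027 = 46.883 mL.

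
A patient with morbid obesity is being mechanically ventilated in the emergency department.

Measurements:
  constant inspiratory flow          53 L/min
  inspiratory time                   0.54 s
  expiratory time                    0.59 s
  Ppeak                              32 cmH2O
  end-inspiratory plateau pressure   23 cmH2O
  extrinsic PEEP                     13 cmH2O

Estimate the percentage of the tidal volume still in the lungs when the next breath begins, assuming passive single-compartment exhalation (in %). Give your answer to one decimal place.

Flow: 53 L/min ÷ 60 = 0.8833 L/s.
Vt = flow × Ti = 0.8833 L/s × 0.54 s × 1000 mL/L = 476.98 mL.
R = (PIP − Pplat)/V̇ = (32 − 23) / 0.8833 = 9.0/0.8833 = 10.189 cmH2O·s/L.
C = Vt/(Pplat − PEEP) = 476.98 / (23 − 13) = 476.98/10.0 = 47.698 mL/cmH2O.
τ = R × C = 10.189 × 0.0477 L/cmH2O = 0.486 s.
Fraction remaining at end-expiration = e^(−Te/τ) = e^(−0.59/0.486) = 0.297 → 29.7%.

29.7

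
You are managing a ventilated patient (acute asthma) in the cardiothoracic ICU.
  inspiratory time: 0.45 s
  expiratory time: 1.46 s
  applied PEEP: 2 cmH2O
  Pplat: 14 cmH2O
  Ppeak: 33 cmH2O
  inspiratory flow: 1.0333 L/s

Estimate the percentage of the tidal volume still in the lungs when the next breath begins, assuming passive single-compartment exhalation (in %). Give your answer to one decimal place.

12.9

Vt = flow × Ti = 1.0333 L/s × 0.45 s × 1000 mL/L = 464.99 mL.
R = (PIP − Pplat)/V̇ = (33 − 14) / 1.0333 = 19.0/1.0333 = 18.388 cmH2O·s/L.
C = Vt/(Pplat − PEEP) = 464.99 / (14 − 2) = 464.99/12.0 = 38.749 mL/cmH2O.
τ = R × C = 18.388 × 0.03875 L/cmH2O = 0.7125 s.
Fraction remaining at end-expiration = e^(−Te/τ) = e^(−1.46/0.7125) = 0.1288 → 12.88%.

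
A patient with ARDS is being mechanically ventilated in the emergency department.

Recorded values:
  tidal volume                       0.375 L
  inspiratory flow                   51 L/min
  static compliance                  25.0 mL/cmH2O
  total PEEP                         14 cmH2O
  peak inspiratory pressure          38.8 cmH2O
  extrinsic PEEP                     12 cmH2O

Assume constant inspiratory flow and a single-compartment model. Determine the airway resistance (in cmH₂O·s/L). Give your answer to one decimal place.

Flow: 51 L/min ÷ 60 = 0.85 L/s.
Total PEEP = 14 cmH2O (set 12 + intrinsic 2); this is the baseline alveolar pressure.
Equation of motion (constant flow): PIP = Vt/C + R·V̇ + PEEP.
R·V̇ = PIP − Vt/C − PEEP = 38.8 − 375/25.0 − 14 = 38.8 − 15.0 − 14 = 9.8 cmH2O.
R = 9.8 / 0.85 = 11.529 cmH2O·s/L.

11.5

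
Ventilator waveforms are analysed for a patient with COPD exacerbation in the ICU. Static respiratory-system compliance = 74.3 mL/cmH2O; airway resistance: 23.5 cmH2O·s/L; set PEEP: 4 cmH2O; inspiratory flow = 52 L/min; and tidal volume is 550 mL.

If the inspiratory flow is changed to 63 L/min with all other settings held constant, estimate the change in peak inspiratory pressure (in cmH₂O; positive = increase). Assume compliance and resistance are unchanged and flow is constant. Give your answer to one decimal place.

Flow: 52 L/min ÷ 60 = 0.8667 L/s.
New flow: 63 L/min ÷ 60 = 1.05 L/s.
PIP = Vt/C + R·V̇ + PEEP (constant-flow equation of motion).
Only the resistive term changes: ΔPIP = R × ΔV̇ = 23.5 × (1.05 − 0.8667) = 23.5 × 0.1833 = 4.308 cmH2O.

4.3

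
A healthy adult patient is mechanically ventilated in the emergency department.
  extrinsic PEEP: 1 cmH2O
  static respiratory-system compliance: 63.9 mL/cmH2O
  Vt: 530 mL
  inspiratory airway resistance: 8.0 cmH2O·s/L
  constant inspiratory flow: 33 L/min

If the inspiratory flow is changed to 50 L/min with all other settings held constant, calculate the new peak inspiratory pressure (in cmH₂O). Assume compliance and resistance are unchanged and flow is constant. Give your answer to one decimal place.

16.0

Flow: 33 L/min ÷ 60 = 0.55 L/s.
New flow: 50 L/min ÷ 60 = 0.8333 L/s.
PIP = Vt/C + R·V̇ + PEEP (constant-flow equation of motion).
Only the resistive term changes: ΔPIP = R × ΔV̇ = 8.0 × (0.8333 − 0.55) = 8.0 × 0.2833 = 2.266 cmH2O.
Original PIP = 530/63.9 + 8.0×0.55 + 1 = 13.694 cmH2O; new PIP = 13.694 + (2.266) = 15.96 cmH2O.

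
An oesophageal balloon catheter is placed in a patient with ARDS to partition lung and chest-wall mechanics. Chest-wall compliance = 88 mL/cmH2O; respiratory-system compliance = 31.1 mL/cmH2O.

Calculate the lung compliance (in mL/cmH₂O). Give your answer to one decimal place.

48.1

1/CL = 1/Crs − 1/Ccw.
1/CL = 1/31.1 − 1/88 = 0.02079.
CL = 48.1 mL/cmH2O.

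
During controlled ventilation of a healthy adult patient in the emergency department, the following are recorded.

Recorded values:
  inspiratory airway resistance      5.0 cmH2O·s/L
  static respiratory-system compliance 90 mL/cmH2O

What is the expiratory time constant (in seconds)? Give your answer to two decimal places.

τ = R × C = 5.0 × 90 mL/cmH2O = 5.0 × 0.090 L/cmH2O = 0.45 s.

0.45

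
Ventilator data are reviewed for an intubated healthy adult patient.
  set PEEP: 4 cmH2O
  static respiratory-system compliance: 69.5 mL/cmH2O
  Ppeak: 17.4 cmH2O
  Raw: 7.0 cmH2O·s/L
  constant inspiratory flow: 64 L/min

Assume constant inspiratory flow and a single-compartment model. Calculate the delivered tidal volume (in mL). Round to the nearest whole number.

Flow: 64 L/min ÷ 60 = 1.0667 L/s.
Equation of motion (constant flow): PIP = Vt/C + R·V̇ + PEEP.
Vt/C = PIP − R·V̇ − PEEP = 17.4 − 7.467 − 4 = 5.933 cmH2O.
Vt = C × 5.933 = 69.5 × 5.933 = 412.34 mL.

412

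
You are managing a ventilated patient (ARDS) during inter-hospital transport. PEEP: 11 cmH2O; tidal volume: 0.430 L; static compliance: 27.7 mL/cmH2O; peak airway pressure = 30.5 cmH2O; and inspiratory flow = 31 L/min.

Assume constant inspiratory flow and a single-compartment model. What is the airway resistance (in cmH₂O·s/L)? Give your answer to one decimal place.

7.7

Flow: 31 L/min ÷ 60 = 0.5167 L/s.
Equation of motion (constant flow): PIP = Vt/C + R·V̇ + PEEP.
R·V̇ = PIP − Vt/C − PEEP = 30.5 − 430/27.7 − 11 = 30.5 − 15.523 − 11 = 3.977 cmH2O.
R = 3.977 / 0.5167 = 7.697 cmH2O·s/L.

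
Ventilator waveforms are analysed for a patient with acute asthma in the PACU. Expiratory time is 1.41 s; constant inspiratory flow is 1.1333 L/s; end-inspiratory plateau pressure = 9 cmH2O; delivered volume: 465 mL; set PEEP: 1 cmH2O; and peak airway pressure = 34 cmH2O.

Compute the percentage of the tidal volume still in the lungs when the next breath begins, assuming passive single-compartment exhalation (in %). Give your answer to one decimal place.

33.3

R = (PIP − Pplat)/V̇ = (34 − 9) / 1.1333 = 25.0/1.1333 = 22.059 cmH2O·s/L.
C = Vt/(Pplat − PEEP) = 465.0 / (9 − 1) = 465.0/8.0 = 58.125 mL/cmH2O.
τ = R × C = 22.059 × 0.05813 L/cmH2O = 1.282 s.
Fraction remaining at end-expiration = e^(−Te/τ) = e^(−1.41/1.282) = 0.3329 → 33.29%.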